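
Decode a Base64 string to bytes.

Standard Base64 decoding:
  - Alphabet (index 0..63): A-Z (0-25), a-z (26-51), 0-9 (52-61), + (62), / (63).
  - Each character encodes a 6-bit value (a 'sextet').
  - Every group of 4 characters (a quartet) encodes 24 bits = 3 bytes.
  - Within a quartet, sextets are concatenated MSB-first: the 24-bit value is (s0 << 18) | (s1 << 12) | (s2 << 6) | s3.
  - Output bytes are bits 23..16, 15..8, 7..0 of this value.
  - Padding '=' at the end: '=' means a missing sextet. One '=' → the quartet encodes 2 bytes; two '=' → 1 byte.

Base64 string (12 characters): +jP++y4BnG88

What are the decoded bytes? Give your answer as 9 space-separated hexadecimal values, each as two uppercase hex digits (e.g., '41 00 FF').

Answer: FA 33 FE FB 2E 01 9C 6F 3C

Derivation:
After char 0 ('+'=62): chars_in_quartet=1 acc=0x3E bytes_emitted=0
After char 1 ('j'=35): chars_in_quartet=2 acc=0xFA3 bytes_emitted=0
After char 2 ('P'=15): chars_in_quartet=3 acc=0x3E8CF bytes_emitted=0
After char 3 ('+'=62): chars_in_quartet=4 acc=0xFA33FE -> emit FA 33 FE, reset; bytes_emitted=3
After char 4 ('+'=62): chars_in_quartet=1 acc=0x3E bytes_emitted=3
After char 5 ('y'=50): chars_in_quartet=2 acc=0xFB2 bytes_emitted=3
After char 6 ('4'=56): chars_in_quartet=3 acc=0x3ECB8 bytes_emitted=3
After char 7 ('B'=1): chars_in_quartet=4 acc=0xFB2E01 -> emit FB 2E 01, reset; bytes_emitted=6
After char 8 ('n'=39): chars_in_quartet=1 acc=0x27 bytes_emitted=6
After char 9 ('G'=6): chars_in_quartet=2 acc=0x9C6 bytes_emitted=6
After char 10 ('8'=60): chars_in_quartet=3 acc=0x271BC bytes_emitted=6
After char 11 ('8'=60): chars_in_quartet=4 acc=0x9C6F3C -> emit 9C 6F 3C, reset; bytes_emitted=9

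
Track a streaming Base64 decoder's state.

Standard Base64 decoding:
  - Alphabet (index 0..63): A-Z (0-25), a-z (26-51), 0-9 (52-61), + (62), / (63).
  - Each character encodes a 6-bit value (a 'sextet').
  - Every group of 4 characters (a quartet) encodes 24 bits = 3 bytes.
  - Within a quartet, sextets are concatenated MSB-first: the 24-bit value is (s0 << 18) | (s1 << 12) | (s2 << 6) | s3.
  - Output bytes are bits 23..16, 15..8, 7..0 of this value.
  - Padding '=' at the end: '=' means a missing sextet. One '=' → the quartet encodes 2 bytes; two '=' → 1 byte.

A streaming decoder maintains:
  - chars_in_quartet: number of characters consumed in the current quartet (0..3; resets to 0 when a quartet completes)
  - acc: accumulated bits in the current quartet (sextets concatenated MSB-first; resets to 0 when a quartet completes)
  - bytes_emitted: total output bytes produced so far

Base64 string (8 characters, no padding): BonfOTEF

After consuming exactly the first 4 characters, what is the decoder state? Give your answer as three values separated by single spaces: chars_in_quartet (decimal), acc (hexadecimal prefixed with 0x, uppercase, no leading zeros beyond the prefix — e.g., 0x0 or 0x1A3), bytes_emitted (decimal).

Answer: 0 0x0 3

Derivation:
After char 0 ('B'=1): chars_in_quartet=1 acc=0x1 bytes_emitted=0
After char 1 ('o'=40): chars_in_quartet=2 acc=0x68 bytes_emitted=0
After char 2 ('n'=39): chars_in_quartet=3 acc=0x1A27 bytes_emitted=0
After char 3 ('f'=31): chars_in_quartet=4 acc=0x689DF -> emit 06 89 DF, reset; bytes_emitted=3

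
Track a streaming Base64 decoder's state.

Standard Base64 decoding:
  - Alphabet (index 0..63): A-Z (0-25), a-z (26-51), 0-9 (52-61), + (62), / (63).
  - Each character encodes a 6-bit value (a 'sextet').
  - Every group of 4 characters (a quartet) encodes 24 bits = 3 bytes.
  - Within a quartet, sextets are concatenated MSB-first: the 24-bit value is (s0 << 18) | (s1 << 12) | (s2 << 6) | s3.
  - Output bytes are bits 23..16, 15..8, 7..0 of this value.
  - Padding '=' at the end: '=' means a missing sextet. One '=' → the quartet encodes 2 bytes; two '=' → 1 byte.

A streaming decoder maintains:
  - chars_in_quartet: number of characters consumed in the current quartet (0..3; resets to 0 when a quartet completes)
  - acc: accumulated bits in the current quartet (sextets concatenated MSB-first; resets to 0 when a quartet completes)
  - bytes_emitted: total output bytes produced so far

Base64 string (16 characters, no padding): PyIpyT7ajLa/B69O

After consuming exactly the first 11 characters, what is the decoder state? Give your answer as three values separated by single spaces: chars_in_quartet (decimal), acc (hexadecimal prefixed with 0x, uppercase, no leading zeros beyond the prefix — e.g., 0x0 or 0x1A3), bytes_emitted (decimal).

Answer: 3 0x232DA 6

Derivation:
After char 0 ('P'=15): chars_in_quartet=1 acc=0xF bytes_emitted=0
After char 1 ('y'=50): chars_in_quartet=2 acc=0x3F2 bytes_emitted=0
After char 2 ('I'=8): chars_in_quartet=3 acc=0xFC88 bytes_emitted=0
After char 3 ('p'=41): chars_in_quartet=4 acc=0x3F2229 -> emit 3F 22 29, reset; bytes_emitted=3
After char 4 ('y'=50): chars_in_quartet=1 acc=0x32 bytes_emitted=3
After char 5 ('T'=19): chars_in_quartet=2 acc=0xC93 bytes_emitted=3
After char 6 ('7'=59): chars_in_quartet=3 acc=0x324FB bytes_emitted=3
After char 7 ('a'=26): chars_in_quartet=4 acc=0xC93EDA -> emit C9 3E DA, reset; bytes_emitted=6
After char 8 ('j'=35): chars_in_quartet=1 acc=0x23 bytes_emitted=6
After char 9 ('L'=11): chars_in_quartet=2 acc=0x8CB bytes_emitted=6
After char 10 ('a'=26): chars_in_quartet=3 acc=0x232DA bytes_emitted=6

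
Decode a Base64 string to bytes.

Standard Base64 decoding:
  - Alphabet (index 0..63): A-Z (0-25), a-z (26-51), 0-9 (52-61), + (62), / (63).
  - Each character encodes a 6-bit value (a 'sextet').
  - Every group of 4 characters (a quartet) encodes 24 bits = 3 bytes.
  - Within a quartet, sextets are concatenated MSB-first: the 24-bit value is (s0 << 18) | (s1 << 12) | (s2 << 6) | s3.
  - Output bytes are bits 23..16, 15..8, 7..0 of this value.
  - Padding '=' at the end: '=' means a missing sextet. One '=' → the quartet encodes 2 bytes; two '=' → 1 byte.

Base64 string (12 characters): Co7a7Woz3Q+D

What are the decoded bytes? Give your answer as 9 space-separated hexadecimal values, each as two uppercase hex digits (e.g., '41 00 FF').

Answer: 0A 8E DA ED 6A 33 DD 0F 83

Derivation:
After char 0 ('C'=2): chars_in_quartet=1 acc=0x2 bytes_emitted=0
After char 1 ('o'=40): chars_in_quartet=2 acc=0xA8 bytes_emitted=0
After char 2 ('7'=59): chars_in_quartet=3 acc=0x2A3B bytes_emitted=0
After char 3 ('a'=26): chars_in_quartet=4 acc=0xA8EDA -> emit 0A 8E DA, reset; bytes_emitted=3
After char 4 ('7'=59): chars_in_quartet=1 acc=0x3B bytes_emitted=3
After char 5 ('W'=22): chars_in_quartet=2 acc=0xED6 bytes_emitted=3
After char 6 ('o'=40): chars_in_quartet=3 acc=0x3B5A8 bytes_emitted=3
After char 7 ('z'=51): chars_in_quartet=4 acc=0xED6A33 -> emit ED 6A 33, reset; bytes_emitted=6
After char 8 ('3'=55): chars_in_quartet=1 acc=0x37 bytes_emitted=6
After char 9 ('Q'=16): chars_in_quartet=2 acc=0xDD0 bytes_emitted=6
After char 10 ('+'=62): chars_in_quartet=3 acc=0x3743E bytes_emitted=6
After char 11 ('D'=3): chars_in_quartet=4 acc=0xDD0F83 -> emit DD 0F 83, reset; bytes_emitted=9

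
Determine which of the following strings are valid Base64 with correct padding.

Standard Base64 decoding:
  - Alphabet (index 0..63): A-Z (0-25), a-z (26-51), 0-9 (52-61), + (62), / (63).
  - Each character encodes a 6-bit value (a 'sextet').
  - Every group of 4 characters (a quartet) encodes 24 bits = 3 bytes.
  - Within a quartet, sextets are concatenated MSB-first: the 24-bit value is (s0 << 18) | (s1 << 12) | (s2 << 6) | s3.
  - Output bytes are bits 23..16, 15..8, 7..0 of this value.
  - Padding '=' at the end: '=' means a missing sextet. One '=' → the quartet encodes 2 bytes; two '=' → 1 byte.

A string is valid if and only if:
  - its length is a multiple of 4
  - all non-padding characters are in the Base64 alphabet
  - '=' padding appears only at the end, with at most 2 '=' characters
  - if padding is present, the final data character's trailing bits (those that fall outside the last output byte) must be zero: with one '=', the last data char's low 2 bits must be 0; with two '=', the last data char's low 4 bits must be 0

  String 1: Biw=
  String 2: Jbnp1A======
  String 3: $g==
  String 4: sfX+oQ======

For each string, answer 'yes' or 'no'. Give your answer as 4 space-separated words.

Answer: yes no no no

Derivation:
String 1: 'Biw=' → valid
String 2: 'Jbnp1A======' → invalid (6 pad chars (max 2))
String 3: '$g==' → invalid (bad char(s): ['$'])
String 4: 'sfX+oQ======' → invalid (6 pad chars (max 2))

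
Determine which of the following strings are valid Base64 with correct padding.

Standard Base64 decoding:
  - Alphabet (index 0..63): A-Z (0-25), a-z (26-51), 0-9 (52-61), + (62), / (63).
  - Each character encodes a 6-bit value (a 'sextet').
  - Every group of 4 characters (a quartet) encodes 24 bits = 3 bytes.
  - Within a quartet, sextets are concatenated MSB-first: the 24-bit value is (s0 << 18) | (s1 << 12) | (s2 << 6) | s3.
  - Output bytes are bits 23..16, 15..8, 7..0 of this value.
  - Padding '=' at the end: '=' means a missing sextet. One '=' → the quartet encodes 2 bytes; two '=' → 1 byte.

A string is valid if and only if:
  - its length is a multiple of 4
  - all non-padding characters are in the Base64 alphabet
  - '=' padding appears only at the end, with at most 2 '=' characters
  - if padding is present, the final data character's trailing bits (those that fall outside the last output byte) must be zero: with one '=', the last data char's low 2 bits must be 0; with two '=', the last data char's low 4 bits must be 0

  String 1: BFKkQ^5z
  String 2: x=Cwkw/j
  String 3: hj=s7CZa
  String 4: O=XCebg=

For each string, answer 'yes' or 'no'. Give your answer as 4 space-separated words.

Answer: no no no no

Derivation:
String 1: 'BFKkQ^5z' → invalid (bad char(s): ['^'])
String 2: 'x=Cwkw/j' → invalid (bad char(s): ['=']; '=' in middle)
String 3: 'hj=s7CZa' → invalid (bad char(s): ['=']; '=' in middle)
String 4: 'O=XCebg=' → invalid (bad char(s): ['=']; '=' in middle)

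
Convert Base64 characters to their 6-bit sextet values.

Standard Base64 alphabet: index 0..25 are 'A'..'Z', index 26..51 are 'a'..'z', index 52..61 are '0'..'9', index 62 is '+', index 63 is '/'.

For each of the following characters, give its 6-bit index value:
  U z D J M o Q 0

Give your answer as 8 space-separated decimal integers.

'U': A..Z range, ord('U') − ord('A') = 20
'z': a..z range, 26 + ord('z') − ord('a') = 51
'D': A..Z range, ord('D') − ord('A') = 3
'J': A..Z range, ord('J') − ord('A') = 9
'M': A..Z range, ord('M') − ord('A') = 12
'o': a..z range, 26 + ord('o') − ord('a') = 40
'Q': A..Z range, ord('Q') − ord('A') = 16
'0': 0..9 range, 52 + ord('0') − ord('0') = 52

Answer: 20 51 3 9 12 40 16 52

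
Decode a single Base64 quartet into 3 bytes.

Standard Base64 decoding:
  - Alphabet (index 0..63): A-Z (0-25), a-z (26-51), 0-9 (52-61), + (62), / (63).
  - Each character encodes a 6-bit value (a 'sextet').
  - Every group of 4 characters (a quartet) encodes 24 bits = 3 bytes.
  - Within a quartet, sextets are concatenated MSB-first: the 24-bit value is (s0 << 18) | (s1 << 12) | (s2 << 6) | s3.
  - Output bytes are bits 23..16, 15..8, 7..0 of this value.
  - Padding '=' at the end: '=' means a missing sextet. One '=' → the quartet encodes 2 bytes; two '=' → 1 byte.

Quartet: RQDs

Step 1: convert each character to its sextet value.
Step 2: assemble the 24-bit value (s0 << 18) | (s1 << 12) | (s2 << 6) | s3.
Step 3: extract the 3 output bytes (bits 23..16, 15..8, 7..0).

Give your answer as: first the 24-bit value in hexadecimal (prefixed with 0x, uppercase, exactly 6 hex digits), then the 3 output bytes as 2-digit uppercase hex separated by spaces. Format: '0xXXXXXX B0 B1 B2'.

Answer: 0x4500EC 45 00 EC

Derivation:
Sextets: R=17, Q=16, D=3, s=44
24-bit: (17<<18) | (16<<12) | (3<<6) | 44
      = 0x440000 | 0x010000 | 0x0000C0 | 0x00002C
      = 0x4500EC
Bytes: (v>>16)&0xFF=45, (v>>8)&0xFF=00, v&0xFF=EC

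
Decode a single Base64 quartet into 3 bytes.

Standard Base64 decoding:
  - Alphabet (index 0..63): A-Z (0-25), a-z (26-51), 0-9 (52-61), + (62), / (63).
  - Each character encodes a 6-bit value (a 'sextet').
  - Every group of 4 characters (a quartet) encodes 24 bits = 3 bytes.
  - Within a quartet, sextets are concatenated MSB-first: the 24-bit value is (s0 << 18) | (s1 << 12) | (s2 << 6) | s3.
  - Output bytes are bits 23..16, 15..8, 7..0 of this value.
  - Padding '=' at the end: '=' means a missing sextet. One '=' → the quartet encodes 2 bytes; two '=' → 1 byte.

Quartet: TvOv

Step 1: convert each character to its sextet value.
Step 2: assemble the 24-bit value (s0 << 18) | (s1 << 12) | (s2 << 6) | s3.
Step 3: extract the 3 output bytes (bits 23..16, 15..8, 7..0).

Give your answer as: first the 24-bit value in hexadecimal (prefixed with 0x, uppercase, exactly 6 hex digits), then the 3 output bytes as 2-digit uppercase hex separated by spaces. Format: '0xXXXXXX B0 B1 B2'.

Answer: 0x4EF3AF 4E F3 AF

Derivation:
Sextets: T=19, v=47, O=14, v=47
24-bit: (19<<18) | (47<<12) | (14<<6) | 47
      = 0x4C0000 | 0x02F000 | 0x000380 | 0x00002F
      = 0x4EF3AF
Bytes: (v>>16)&0xFF=4E, (v>>8)&0xFF=F3, v&0xFF=AF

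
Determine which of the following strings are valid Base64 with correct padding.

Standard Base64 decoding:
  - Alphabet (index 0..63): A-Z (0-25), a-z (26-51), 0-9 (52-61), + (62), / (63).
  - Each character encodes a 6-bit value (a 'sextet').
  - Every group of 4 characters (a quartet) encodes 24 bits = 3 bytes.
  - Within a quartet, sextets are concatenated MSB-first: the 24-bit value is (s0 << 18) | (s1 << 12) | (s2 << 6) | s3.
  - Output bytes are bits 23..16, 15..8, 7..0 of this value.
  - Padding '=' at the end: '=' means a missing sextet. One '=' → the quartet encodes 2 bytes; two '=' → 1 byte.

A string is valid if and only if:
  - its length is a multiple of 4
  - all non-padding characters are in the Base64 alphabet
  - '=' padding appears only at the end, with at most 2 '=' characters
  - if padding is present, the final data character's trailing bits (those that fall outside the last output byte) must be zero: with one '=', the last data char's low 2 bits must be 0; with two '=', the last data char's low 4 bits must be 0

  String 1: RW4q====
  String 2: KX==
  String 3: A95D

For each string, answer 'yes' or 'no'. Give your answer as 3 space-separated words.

Answer: no no yes

Derivation:
String 1: 'RW4q====' → invalid (4 pad chars (max 2))
String 2: 'KX==' → invalid (bad trailing bits)
String 3: 'A95D' → valid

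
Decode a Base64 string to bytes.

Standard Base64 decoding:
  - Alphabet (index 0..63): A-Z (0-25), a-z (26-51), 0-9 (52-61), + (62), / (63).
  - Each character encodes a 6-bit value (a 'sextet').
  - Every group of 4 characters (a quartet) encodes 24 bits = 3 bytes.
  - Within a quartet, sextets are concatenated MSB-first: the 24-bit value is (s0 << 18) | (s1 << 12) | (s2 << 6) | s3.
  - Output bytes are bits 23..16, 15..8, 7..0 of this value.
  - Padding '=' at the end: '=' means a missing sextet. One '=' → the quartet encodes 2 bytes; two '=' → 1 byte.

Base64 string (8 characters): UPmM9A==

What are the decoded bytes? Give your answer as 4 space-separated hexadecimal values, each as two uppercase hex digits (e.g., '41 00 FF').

After char 0 ('U'=20): chars_in_quartet=1 acc=0x14 bytes_emitted=0
After char 1 ('P'=15): chars_in_quartet=2 acc=0x50F bytes_emitted=0
After char 2 ('m'=38): chars_in_quartet=3 acc=0x143E6 bytes_emitted=0
After char 3 ('M'=12): chars_in_quartet=4 acc=0x50F98C -> emit 50 F9 8C, reset; bytes_emitted=3
After char 4 ('9'=61): chars_in_quartet=1 acc=0x3D bytes_emitted=3
After char 5 ('A'=0): chars_in_quartet=2 acc=0xF40 bytes_emitted=3
Padding '==': partial quartet acc=0xF40 -> emit F4; bytes_emitted=4

Answer: 50 F9 8C F4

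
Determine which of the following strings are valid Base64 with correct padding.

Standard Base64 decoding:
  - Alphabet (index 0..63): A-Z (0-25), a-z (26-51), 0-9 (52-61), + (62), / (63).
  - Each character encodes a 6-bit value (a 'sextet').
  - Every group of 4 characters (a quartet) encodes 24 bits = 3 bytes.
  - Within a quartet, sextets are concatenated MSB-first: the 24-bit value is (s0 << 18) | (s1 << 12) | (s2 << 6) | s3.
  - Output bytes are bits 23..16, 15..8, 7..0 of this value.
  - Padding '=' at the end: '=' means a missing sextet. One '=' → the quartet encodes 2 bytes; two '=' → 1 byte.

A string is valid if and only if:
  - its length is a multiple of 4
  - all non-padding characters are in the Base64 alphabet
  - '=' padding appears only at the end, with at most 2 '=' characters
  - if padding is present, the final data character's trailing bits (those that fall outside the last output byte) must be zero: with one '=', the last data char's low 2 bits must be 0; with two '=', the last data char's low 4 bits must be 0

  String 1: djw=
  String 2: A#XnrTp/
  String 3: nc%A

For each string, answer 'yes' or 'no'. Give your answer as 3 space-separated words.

String 1: 'djw=' → valid
String 2: 'A#XnrTp/' → invalid (bad char(s): ['#'])
String 3: 'nc%A' → invalid (bad char(s): ['%'])

Answer: yes no no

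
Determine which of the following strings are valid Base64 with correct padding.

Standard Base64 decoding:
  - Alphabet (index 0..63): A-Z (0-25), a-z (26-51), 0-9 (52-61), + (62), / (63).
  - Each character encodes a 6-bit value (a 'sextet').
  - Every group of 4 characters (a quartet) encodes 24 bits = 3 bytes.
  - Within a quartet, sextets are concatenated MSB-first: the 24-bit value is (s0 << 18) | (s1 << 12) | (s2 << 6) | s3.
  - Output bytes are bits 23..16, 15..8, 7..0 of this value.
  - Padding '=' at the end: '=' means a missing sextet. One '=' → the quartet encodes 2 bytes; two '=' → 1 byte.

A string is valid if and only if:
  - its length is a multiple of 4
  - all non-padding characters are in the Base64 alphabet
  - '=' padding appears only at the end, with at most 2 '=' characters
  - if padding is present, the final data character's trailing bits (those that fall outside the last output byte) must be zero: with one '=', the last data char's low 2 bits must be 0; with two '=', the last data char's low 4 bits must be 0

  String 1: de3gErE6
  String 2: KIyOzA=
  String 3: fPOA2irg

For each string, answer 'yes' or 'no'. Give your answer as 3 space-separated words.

Answer: yes no yes

Derivation:
String 1: 'de3gErE6' → valid
String 2: 'KIyOzA=' → invalid (len=7 not mult of 4)
String 3: 'fPOA2irg' → valid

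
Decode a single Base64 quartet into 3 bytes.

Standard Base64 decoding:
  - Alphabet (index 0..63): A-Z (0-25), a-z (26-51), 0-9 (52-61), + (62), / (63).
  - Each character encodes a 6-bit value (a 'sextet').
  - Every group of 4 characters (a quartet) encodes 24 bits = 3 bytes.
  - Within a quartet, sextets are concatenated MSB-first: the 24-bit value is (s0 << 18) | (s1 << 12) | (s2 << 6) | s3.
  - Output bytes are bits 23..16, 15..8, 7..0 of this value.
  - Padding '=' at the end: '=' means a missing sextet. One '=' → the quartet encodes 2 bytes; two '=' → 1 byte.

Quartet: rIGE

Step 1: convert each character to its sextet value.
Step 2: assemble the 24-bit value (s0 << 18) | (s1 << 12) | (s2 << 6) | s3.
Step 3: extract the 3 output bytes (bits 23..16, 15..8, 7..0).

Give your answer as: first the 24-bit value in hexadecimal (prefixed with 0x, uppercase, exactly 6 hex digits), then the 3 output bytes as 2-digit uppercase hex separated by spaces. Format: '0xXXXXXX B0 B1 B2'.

Answer: 0xAC8184 AC 81 84

Derivation:
Sextets: r=43, I=8, G=6, E=4
24-bit: (43<<18) | (8<<12) | (6<<6) | 4
      = 0xAC0000 | 0x008000 | 0x000180 | 0x000004
      = 0xAC8184
Bytes: (v>>16)&0xFF=AC, (v>>8)&0xFF=81, v&0xFF=84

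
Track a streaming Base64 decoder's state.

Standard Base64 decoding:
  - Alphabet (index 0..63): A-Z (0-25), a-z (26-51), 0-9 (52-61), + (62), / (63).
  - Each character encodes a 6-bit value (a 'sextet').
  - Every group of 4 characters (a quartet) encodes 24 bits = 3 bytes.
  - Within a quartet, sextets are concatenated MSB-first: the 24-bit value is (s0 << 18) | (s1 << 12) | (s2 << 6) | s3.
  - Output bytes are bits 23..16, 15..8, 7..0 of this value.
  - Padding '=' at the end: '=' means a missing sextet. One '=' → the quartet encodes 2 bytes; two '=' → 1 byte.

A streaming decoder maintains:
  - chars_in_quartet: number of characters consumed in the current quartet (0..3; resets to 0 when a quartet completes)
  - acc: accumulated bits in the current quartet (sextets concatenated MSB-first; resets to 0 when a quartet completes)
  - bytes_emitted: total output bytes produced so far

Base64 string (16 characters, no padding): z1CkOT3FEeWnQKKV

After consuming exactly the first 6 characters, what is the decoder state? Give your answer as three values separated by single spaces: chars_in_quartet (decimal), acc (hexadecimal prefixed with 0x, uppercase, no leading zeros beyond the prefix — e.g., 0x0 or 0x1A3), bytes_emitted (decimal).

Answer: 2 0x393 3

Derivation:
After char 0 ('z'=51): chars_in_quartet=1 acc=0x33 bytes_emitted=0
After char 1 ('1'=53): chars_in_quartet=2 acc=0xCF5 bytes_emitted=0
After char 2 ('C'=2): chars_in_quartet=3 acc=0x33D42 bytes_emitted=0
After char 3 ('k'=36): chars_in_quartet=4 acc=0xCF50A4 -> emit CF 50 A4, reset; bytes_emitted=3
After char 4 ('O'=14): chars_in_quartet=1 acc=0xE bytes_emitted=3
After char 5 ('T'=19): chars_in_quartet=2 acc=0x393 bytes_emitted=3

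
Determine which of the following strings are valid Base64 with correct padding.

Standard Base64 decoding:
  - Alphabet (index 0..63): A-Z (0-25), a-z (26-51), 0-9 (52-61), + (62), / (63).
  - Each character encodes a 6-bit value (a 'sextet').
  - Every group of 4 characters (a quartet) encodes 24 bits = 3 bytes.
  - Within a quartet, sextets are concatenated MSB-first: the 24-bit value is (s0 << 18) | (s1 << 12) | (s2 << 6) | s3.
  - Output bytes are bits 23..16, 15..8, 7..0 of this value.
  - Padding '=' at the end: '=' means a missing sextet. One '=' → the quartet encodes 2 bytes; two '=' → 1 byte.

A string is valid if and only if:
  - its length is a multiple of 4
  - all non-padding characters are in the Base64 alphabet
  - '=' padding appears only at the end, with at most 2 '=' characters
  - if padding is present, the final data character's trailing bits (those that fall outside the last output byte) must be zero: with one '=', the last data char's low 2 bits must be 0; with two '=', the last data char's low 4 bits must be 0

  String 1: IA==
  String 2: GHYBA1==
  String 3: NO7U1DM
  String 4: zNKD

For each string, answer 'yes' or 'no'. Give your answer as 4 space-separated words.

Answer: yes no no yes

Derivation:
String 1: 'IA==' → valid
String 2: 'GHYBA1==' → invalid (bad trailing bits)
String 3: 'NO7U1DM' → invalid (len=7 not mult of 4)
String 4: 'zNKD' → valid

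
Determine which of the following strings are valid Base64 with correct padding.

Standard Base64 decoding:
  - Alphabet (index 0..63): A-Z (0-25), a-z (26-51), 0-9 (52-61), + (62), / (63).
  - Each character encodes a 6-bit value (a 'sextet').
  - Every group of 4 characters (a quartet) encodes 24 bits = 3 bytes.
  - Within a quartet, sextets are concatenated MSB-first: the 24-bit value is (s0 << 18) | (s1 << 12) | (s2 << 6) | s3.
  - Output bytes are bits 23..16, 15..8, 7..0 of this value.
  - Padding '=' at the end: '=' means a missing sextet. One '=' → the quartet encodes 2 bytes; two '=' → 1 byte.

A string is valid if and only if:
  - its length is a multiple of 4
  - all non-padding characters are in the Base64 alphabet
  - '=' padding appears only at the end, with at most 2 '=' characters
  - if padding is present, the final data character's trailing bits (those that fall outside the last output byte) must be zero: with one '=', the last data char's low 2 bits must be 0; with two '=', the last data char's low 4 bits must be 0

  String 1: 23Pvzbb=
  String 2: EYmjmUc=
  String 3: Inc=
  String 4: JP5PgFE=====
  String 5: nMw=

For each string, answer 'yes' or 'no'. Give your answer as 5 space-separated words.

Answer: no yes yes no yes

Derivation:
String 1: '23Pvzbb=' → invalid (bad trailing bits)
String 2: 'EYmjmUc=' → valid
String 3: 'Inc=' → valid
String 4: 'JP5PgFE=====' → invalid (5 pad chars (max 2))
String 5: 'nMw=' → valid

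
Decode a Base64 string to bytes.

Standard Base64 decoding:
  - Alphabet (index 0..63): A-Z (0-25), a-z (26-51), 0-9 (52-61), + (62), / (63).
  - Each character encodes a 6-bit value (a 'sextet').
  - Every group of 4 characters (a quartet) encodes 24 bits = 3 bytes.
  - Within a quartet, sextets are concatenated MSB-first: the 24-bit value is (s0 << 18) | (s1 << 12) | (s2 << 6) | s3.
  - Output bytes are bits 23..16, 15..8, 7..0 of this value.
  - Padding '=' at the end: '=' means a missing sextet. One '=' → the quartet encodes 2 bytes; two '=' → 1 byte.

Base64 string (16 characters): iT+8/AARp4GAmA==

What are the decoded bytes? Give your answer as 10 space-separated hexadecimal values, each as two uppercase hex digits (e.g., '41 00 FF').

After char 0 ('i'=34): chars_in_quartet=1 acc=0x22 bytes_emitted=0
After char 1 ('T'=19): chars_in_quartet=2 acc=0x893 bytes_emitted=0
After char 2 ('+'=62): chars_in_quartet=3 acc=0x224FE bytes_emitted=0
After char 3 ('8'=60): chars_in_quartet=4 acc=0x893FBC -> emit 89 3F BC, reset; bytes_emitted=3
After char 4 ('/'=63): chars_in_quartet=1 acc=0x3F bytes_emitted=3
After char 5 ('A'=0): chars_in_quartet=2 acc=0xFC0 bytes_emitted=3
After char 6 ('A'=0): chars_in_quartet=3 acc=0x3F000 bytes_emitted=3
After char 7 ('R'=17): chars_in_quartet=4 acc=0xFC0011 -> emit FC 00 11, reset; bytes_emitted=6
After char 8 ('p'=41): chars_in_quartet=1 acc=0x29 bytes_emitted=6
After char 9 ('4'=56): chars_in_quartet=2 acc=0xA78 bytes_emitted=6
After char 10 ('G'=6): chars_in_quartet=3 acc=0x29E06 bytes_emitted=6
After char 11 ('A'=0): chars_in_quartet=4 acc=0xA78180 -> emit A7 81 80, reset; bytes_emitted=9
After char 12 ('m'=38): chars_in_quartet=1 acc=0x26 bytes_emitted=9
After char 13 ('A'=0): chars_in_quartet=2 acc=0x980 bytes_emitted=9
Padding '==': partial quartet acc=0x980 -> emit 98; bytes_emitted=10

Answer: 89 3F BC FC 00 11 A7 81 80 98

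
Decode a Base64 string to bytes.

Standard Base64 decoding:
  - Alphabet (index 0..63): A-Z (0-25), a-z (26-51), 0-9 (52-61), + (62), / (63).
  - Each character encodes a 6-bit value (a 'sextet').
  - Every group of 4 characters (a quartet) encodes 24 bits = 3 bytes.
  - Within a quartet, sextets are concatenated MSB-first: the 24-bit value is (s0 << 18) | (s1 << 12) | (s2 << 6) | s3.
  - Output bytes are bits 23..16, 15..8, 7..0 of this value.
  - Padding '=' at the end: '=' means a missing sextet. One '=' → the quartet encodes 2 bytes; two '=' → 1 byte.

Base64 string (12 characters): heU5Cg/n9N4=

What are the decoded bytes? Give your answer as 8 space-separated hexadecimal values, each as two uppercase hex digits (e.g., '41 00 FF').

Answer: 85 E5 39 0A 0F E7 F4 DE

Derivation:
After char 0 ('h'=33): chars_in_quartet=1 acc=0x21 bytes_emitted=0
After char 1 ('e'=30): chars_in_quartet=2 acc=0x85E bytes_emitted=0
After char 2 ('U'=20): chars_in_quartet=3 acc=0x21794 bytes_emitted=0
After char 3 ('5'=57): chars_in_quartet=4 acc=0x85E539 -> emit 85 E5 39, reset; bytes_emitted=3
After char 4 ('C'=2): chars_in_quartet=1 acc=0x2 bytes_emitted=3
After char 5 ('g'=32): chars_in_quartet=2 acc=0xA0 bytes_emitted=3
After char 6 ('/'=63): chars_in_quartet=3 acc=0x283F bytes_emitted=3
After char 7 ('n'=39): chars_in_quartet=4 acc=0xA0FE7 -> emit 0A 0F E7, reset; bytes_emitted=6
After char 8 ('9'=61): chars_in_quartet=1 acc=0x3D bytes_emitted=6
After char 9 ('N'=13): chars_in_quartet=2 acc=0xF4D bytes_emitted=6
After char 10 ('4'=56): chars_in_quartet=3 acc=0x3D378 bytes_emitted=6
Padding '=': partial quartet acc=0x3D378 -> emit F4 DE; bytes_emitted=8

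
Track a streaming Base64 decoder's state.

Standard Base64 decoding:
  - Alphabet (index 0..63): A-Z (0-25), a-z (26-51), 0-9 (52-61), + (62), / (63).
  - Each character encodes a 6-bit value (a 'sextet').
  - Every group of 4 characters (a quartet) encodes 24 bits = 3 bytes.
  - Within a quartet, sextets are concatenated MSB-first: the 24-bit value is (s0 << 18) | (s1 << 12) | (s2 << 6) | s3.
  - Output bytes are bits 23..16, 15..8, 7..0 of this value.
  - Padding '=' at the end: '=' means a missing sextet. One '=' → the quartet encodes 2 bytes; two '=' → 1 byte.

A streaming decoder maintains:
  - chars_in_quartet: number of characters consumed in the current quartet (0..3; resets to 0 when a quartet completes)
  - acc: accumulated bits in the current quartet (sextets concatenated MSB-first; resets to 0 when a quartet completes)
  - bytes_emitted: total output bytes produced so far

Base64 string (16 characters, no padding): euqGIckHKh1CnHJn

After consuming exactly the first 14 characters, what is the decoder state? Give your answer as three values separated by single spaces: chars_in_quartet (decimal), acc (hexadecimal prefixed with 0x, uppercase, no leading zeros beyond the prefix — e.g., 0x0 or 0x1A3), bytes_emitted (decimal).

After char 0 ('e'=30): chars_in_quartet=1 acc=0x1E bytes_emitted=0
After char 1 ('u'=46): chars_in_quartet=2 acc=0x7AE bytes_emitted=0
After char 2 ('q'=42): chars_in_quartet=3 acc=0x1EBAA bytes_emitted=0
After char 3 ('G'=6): chars_in_quartet=4 acc=0x7AEA86 -> emit 7A EA 86, reset; bytes_emitted=3
After char 4 ('I'=8): chars_in_quartet=1 acc=0x8 bytes_emitted=3
After char 5 ('c'=28): chars_in_quartet=2 acc=0x21C bytes_emitted=3
After char 6 ('k'=36): chars_in_quartet=3 acc=0x8724 bytes_emitted=3
After char 7 ('H'=7): chars_in_quartet=4 acc=0x21C907 -> emit 21 C9 07, reset; bytes_emitted=6
After char 8 ('K'=10): chars_in_quartet=1 acc=0xA bytes_emitted=6
After char 9 ('h'=33): chars_in_quartet=2 acc=0x2A1 bytes_emitted=6
After char 10 ('1'=53): chars_in_quartet=3 acc=0xA875 bytes_emitted=6
After char 11 ('C'=2): chars_in_quartet=4 acc=0x2A1D42 -> emit 2A 1D 42, reset; bytes_emitted=9
After char 12 ('n'=39): chars_in_quartet=1 acc=0x27 bytes_emitted=9
After char 13 ('H'=7): chars_in_quartet=2 acc=0x9C7 bytes_emitted=9

Answer: 2 0x9C7 9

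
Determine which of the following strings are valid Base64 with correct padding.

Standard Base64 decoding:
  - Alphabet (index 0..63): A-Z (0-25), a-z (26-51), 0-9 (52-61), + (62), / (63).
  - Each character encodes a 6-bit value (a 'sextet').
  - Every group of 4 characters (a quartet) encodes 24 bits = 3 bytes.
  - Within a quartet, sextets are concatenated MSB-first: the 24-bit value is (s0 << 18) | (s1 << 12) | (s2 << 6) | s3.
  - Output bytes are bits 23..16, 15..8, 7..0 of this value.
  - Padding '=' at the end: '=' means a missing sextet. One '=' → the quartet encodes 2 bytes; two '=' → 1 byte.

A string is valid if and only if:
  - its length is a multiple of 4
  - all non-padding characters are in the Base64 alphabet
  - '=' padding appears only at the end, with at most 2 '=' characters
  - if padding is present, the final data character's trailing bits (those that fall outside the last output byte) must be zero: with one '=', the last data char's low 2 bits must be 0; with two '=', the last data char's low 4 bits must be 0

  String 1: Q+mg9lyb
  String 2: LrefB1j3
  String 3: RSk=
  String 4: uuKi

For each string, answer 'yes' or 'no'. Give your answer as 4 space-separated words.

String 1: 'Q+mg9lyb' → valid
String 2: 'LrefB1j3' → valid
String 3: 'RSk=' → valid
String 4: 'uuKi' → valid

Answer: yes yes yes yes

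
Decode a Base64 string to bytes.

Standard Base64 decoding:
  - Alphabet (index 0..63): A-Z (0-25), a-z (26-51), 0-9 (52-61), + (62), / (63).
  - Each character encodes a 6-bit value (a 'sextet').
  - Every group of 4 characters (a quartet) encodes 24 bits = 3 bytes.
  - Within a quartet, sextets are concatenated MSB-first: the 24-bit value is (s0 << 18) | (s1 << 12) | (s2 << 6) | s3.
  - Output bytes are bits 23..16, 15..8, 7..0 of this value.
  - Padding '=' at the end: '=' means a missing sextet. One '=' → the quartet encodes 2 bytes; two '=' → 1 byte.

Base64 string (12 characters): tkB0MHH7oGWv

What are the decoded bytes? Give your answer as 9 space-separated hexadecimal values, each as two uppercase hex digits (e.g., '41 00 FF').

After char 0 ('t'=45): chars_in_quartet=1 acc=0x2D bytes_emitted=0
After char 1 ('k'=36): chars_in_quartet=2 acc=0xB64 bytes_emitted=0
After char 2 ('B'=1): chars_in_quartet=3 acc=0x2D901 bytes_emitted=0
After char 3 ('0'=52): chars_in_quartet=4 acc=0xB64074 -> emit B6 40 74, reset; bytes_emitted=3
After char 4 ('M'=12): chars_in_quartet=1 acc=0xC bytes_emitted=3
After char 5 ('H'=7): chars_in_quartet=2 acc=0x307 bytes_emitted=3
After char 6 ('H'=7): chars_in_quartet=3 acc=0xC1C7 bytes_emitted=3
After char 7 ('7'=59): chars_in_quartet=4 acc=0x3071FB -> emit 30 71 FB, reset; bytes_emitted=6
After char 8 ('o'=40): chars_in_quartet=1 acc=0x28 bytes_emitted=6
After char 9 ('G'=6): chars_in_quartet=2 acc=0xA06 bytes_emitted=6
After char 10 ('W'=22): chars_in_quartet=3 acc=0x28196 bytes_emitted=6
After char 11 ('v'=47): chars_in_quartet=4 acc=0xA065AF -> emit A0 65 AF, reset; bytes_emitted=9

Answer: B6 40 74 30 71 FB A0 65 AF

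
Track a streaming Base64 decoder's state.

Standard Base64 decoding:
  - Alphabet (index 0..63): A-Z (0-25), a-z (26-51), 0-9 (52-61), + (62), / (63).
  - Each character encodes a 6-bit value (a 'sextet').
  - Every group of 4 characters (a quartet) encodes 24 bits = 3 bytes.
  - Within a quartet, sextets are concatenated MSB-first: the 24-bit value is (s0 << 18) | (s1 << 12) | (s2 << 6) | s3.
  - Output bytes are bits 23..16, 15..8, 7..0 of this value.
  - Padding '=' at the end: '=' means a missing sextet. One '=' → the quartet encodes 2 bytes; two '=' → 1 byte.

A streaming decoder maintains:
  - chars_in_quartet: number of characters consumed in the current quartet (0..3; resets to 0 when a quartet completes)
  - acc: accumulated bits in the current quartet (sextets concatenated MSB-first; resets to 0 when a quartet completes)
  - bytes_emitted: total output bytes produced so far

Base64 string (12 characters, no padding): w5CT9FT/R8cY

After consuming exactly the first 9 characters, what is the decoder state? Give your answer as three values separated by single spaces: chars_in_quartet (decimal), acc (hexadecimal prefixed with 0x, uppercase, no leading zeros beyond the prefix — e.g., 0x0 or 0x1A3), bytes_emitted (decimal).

After char 0 ('w'=48): chars_in_quartet=1 acc=0x30 bytes_emitted=0
After char 1 ('5'=57): chars_in_quartet=2 acc=0xC39 bytes_emitted=0
After char 2 ('C'=2): chars_in_quartet=3 acc=0x30E42 bytes_emitted=0
After char 3 ('T'=19): chars_in_quartet=4 acc=0xC39093 -> emit C3 90 93, reset; bytes_emitted=3
After char 4 ('9'=61): chars_in_quartet=1 acc=0x3D bytes_emitted=3
After char 5 ('F'=5): chars_in_quartet=2 acc=0xF45 bytes_emitted=3
After char 6 ('T'=19): chars_in_quartet=3 acc=0x3D153 bytes_emitted=3
After char 7 ('/'=63): chars_in_quartet=4 acc=0xF454FF -> emit F4 54 FF, reset; bytes_emitted=6
After char 8 ('R'=17): chars_in_quartet=1 acc=0x11 bytes_emitted=6

Answer: 1 0x11 6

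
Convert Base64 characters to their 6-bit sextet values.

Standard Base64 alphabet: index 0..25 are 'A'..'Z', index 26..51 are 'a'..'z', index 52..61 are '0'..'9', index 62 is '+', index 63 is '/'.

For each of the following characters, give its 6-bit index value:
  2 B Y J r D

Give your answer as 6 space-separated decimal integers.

Answer: 54 1 24 9 43 3

Derivation:
'2': 0..9 range, 52 + ord('2') − ord('0') = 54
'B': A..Z range, ord('B') − ord('A') = 1
'Y': A..Z range, ord('Y') − ord('A') = 24
'J': A..Z range, ord('J') − ord('A') = 9
'r': a..z range, 26 + ord('r') − ord('a') = 43
'D': A..Z range, ord('D') − ord('A') = 3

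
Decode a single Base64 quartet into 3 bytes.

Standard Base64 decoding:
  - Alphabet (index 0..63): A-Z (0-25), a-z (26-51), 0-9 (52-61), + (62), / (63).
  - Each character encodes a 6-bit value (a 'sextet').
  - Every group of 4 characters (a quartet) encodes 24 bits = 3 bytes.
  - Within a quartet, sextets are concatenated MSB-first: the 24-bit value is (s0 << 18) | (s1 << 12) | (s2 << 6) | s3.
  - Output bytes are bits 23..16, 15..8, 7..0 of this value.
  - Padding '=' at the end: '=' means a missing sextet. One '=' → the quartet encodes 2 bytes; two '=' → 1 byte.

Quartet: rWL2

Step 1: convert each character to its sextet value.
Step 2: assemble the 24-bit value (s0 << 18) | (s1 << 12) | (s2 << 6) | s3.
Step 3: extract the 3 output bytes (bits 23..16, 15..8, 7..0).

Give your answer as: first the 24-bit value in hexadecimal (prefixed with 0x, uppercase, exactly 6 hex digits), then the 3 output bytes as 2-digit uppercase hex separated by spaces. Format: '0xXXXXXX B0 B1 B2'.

Sextets: r=43, W=22, L=11, 2=54
24-bit: (43<<18) | (22<<12) | (11<<6) | 54
      = 0xAC0000 | 0x016000 | 0x0002C0 | 0x000036
      = 0xAD62F6
Bytes: (v>>16)&0xFF=AD, (v>>8)&0xFF=62, v&0xFF=F6

Answer: 0xAD62F6 AD 62 F6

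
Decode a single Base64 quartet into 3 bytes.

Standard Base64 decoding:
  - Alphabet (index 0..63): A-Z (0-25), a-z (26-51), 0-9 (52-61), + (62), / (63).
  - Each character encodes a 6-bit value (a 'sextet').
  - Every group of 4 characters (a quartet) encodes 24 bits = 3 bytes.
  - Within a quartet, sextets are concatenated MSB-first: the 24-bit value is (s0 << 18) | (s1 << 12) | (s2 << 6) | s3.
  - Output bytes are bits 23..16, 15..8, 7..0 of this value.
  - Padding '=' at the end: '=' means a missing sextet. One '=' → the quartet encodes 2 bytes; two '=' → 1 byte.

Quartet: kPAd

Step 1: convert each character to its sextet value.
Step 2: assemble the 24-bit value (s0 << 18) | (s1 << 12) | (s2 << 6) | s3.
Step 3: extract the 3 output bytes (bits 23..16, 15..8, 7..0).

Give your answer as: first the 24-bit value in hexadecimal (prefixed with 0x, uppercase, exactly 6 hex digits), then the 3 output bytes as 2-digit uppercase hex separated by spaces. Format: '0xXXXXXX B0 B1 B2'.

Sextets: k=36, P=15, A=0, d=29
24-bit: (36<<18) | (15<<12) | (0<<6) | 29
      = 0x900000 | 0x00F000 | 0x000000 | 0x00001D
      = 0x90F01D
Bytes: (v>>16)&0xFF=90, (v>>8)&0xFF=F0, v&0xFF=1D

Answer: 0x90F01D 90 F0 1D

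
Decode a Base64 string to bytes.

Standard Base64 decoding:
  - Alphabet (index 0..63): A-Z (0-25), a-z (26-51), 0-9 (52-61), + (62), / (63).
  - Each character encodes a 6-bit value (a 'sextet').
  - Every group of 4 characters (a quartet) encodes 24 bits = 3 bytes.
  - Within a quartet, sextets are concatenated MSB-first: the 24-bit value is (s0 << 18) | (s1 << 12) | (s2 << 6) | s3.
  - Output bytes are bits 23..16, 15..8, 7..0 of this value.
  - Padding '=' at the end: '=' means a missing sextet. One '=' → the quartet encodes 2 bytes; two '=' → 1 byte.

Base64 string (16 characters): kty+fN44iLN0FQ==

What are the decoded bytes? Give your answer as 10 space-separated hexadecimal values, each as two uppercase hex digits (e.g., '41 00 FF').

Answer: 92 DC BE 7C DE 38 88 B3 74 15

Derivation:
After char 0 ('k'=36): chars_in_quartet=1 acc=0x24 bytes_emitted=0
After char 1 ('t'=45): chars_in_quartet=2 acc=0x92D bytes_emitted=0
After char 2 ('y'=50): chars_in_quartet=3 acc=0x24B72 bytes_emitted=0
After char 3 ('+'=62): chars_in_quartet=4 acc=0x92DCBE -> emit 92 DC BE, reset; bytes_emitted=3
After char 4 ('f'=31): chars_in_quartet=1 acc=0x1F bytes_emitted=3
After char 5 ('N'=13): chars_in_quartet=2 acc=0x7CD bytes_emitted=3
After char 6 ('4'=56): chars_in_quartet=3 acc=0x1F378 bytes_emitted=3
After char 7 ('4'=56): chars_in_quartet=4 acc=0x7CDE38 -> emit 7C DE 38, reset; bytes_emitted=6
After char 8 ('i'=34): chars_in_quartet=1 acc=0x22 bytes_emitted=6
After char 9 ('L'=11): chars_in_quartet=2 acc=0x88B bytes_emitted=6
After char 10 ('N'=13): chars_in_quartet=3 acc=0x222CD bytes_emitted=6
After char 11 ('0'=52): chars_in_quartet=4 acc=0x88B374 -> emit 88 B3 74, reset; bytes_emitted=9
After char 12 ('F'=5): chars_in_quartet=1 acc=0x5 bytes_emitted=9
After char 13 ('Q'=16): chars_in_quartet=2 acc=0x150 bytes_emitted=9
Padding '==': partial quartet acc=0x150 -> emit 15; bytes_emitted=10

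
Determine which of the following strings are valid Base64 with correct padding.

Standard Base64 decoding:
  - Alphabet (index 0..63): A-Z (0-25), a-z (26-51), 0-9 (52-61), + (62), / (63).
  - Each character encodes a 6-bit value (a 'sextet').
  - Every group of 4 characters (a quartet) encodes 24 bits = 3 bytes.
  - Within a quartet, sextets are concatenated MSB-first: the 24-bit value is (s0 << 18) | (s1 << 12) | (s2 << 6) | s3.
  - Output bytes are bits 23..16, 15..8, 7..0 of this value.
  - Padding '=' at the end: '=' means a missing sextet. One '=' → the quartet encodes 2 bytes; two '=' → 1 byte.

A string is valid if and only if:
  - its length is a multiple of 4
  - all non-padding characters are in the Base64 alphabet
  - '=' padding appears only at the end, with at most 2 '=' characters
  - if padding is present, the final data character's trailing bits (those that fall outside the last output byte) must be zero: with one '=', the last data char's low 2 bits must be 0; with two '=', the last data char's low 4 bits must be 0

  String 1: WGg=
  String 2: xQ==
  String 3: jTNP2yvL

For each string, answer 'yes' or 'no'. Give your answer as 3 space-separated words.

String 1: 'WGg=' → valid
String 2: 'xQ==' → valid
String 3: 'jTNP2yvL' → valid

Answer: yes yes yes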